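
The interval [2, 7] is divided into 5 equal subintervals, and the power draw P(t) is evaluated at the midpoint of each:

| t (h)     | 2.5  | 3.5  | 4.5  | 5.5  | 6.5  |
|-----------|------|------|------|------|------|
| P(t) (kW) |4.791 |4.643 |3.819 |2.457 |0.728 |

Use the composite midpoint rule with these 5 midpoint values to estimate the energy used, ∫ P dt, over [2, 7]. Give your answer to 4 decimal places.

h = 1, n = 5.
h·[y(m₁) + y(m₂) + y(m₃) + y(m₄) + y(m₅)] = 1·(16.438) = 16.4380.

16.4380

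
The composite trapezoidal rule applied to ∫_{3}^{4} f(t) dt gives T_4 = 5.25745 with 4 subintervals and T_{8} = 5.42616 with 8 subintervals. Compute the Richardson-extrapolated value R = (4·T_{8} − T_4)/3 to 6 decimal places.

5.482397

R = (4·T_{8} − T_4) / 3 = (4·5.42616 − 5.25745)/3 = (16.44719)/3 = 5.482397.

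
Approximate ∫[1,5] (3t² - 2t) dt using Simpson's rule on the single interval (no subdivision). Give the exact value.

100

S = (b−a)/6 · [f(1) + 4f(3) + f(5)] = 0.666667·[1 + 4·21 + 65] = 100.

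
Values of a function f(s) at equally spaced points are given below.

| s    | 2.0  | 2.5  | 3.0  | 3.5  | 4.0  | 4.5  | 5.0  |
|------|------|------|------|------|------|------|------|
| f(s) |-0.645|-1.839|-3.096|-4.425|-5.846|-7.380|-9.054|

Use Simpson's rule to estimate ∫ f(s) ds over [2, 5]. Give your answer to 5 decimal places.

-13.69317

h = 0.5, n = 6.
(h/3)·[y₀ + 4y₁ + 2y₂ + 4y₃ + 2y₄ + 4y₅ + y₆] = 0.166667·(-82.159) = -13.69317.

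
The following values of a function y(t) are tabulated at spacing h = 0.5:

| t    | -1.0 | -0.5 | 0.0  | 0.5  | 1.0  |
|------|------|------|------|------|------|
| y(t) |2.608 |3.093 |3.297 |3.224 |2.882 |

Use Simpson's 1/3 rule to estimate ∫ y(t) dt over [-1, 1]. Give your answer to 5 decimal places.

6.22533

h = 0.5, n = 4.
(h/3)·[y₀ + 4y₁ + 2y₂ + 4y₃ + y₄] = 0.166667·(37.352) = 6.22533.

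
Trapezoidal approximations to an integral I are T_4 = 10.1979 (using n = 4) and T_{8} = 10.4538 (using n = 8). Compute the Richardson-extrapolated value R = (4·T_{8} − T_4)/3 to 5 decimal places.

R = (4·T_{8} − T_4) / 3 = (4·10.4538 − 10.1979)/3 = (31.6173)/3 = 10.53910.

10.53910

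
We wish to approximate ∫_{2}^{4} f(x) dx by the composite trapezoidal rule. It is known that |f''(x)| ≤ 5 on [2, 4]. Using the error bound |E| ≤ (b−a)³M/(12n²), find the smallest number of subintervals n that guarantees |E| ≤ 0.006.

24

Need 40/(12n²) ≤ 0.006.
n² ≥ 40/(12·0.006) = 555.556 ⇒ n ≥ 23.5702, so the smallest n is 24.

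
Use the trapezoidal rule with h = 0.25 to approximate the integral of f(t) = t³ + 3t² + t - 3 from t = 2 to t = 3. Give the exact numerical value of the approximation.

34.859375

h = (3 − 2)/4 = 0.25.
Nodes t₀,…,t₄ = 2, 2.25, 2.5, 2.75, 3.
f(t) = t³ + 3t² + t - 3: f₀=19, f₁=25.828125, f₂=33.875, f₃=43.234375, f₄=54.
(h/2)·[f₀ + 2f₁ + 2f₂ + 2f₃ + f₄] = 0.125·(278.875) = 34.859375.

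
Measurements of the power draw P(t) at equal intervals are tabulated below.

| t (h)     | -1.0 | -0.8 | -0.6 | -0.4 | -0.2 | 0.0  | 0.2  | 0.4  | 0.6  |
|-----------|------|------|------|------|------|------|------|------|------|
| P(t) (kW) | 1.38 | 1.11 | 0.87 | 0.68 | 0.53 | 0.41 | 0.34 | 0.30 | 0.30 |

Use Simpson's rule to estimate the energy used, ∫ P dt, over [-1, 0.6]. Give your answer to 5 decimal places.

h = 0.2, n = 8.
(h/3)·[y₀ + 4y₁ + 2y₂ + 4y₃ + 2y₄ + 4y₅ + 2y₆ + 4y₇ + y₈] = 0.066667·(15.16) = 1.01067.

1.01067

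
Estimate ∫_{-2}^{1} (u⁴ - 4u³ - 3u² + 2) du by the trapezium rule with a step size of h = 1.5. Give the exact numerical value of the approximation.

h = (1 − (-2))/2 = 1.5.
Nodes u₀,…,u₂ = -2, -0.5, 1.
f(u) = u⁴ - 4u³ - 3u² + 2: f₀=38, f₁=1.8125, f₂=-4.
(h/2)·[f₀ + 2f₁ + f₂] = 0.75·(37.625) = 28.21875.

28.21875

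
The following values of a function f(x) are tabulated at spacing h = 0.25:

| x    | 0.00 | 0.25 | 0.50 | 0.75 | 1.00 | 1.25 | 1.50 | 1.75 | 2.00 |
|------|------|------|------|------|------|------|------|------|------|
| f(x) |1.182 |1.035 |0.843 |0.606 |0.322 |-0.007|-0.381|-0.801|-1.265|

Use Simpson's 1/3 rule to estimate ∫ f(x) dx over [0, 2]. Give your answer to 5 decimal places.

h = 0.25, n = 8.
(h/3)·[y₀ + 4y₁ + 2y₂ + 4y₃ + 2y₄ + 4y₅ + 2y₆ + 4y₇ + y₈] = 0.083333·(4.817) = 0.40142.

0.40142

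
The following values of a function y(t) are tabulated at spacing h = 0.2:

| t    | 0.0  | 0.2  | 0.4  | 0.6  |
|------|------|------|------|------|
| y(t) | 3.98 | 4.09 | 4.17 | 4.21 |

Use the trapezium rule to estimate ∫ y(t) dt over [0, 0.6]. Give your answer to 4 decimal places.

2.4710

h = 0.2, n = 3.
(h/2)·[y₀ + 2y₁ + 2y₂ + y₃] = 0.1·(24.71) = 2.4710.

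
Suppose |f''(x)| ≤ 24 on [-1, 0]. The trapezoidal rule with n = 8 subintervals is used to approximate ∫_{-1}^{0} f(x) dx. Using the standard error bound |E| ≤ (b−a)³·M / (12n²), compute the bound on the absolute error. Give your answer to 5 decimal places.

0.03125

|E| ≤ (1)³·24 / (12·8²) = 24/768 = 0.03125.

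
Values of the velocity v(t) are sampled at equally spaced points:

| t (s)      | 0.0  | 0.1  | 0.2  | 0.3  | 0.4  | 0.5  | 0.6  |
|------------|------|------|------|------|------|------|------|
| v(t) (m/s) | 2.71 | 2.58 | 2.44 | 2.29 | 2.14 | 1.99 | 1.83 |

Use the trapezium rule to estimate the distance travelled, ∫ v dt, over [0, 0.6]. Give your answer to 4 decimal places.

h = 0.1, n = 6.
(h/2)·[y₀ + 2y₁ + 2y₂ + 2y₃ + 2y₄ + 2y₅ + y₆] = 0.05·(27.42) = 1.3710.

1.3710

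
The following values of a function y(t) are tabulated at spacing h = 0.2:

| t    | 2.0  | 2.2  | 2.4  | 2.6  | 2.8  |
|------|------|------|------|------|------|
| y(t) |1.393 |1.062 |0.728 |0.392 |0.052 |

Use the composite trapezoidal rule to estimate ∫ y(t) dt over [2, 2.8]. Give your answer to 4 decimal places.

0.5809

h = 0.2, n = 4.
(h/2)·[y₀ + 2y₁ + 2y₂ + 2y₃ + y₄] = 0.1·(5.809) = 0.5809.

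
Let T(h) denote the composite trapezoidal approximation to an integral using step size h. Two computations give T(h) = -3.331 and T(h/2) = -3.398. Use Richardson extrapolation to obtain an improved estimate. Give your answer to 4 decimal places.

R = (4·T(h/2) − T(h)) / 3 = (4·(-3.398) − (-3.331))/3 = (-10.261)/3 = -3.4203.

-3.4203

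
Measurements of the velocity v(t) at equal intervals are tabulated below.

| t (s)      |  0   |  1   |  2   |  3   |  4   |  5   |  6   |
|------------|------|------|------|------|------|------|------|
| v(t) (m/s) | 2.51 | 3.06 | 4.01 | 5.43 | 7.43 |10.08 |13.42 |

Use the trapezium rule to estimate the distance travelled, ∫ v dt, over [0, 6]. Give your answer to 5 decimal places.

37.97500

h = 1, n = 6.
(h/2)·[y₀ + 2y₁ + 2y₂ + 2y₃ + 2y₄ + 2y₅ + y₆] = 0.5·(75.95) = 37.97500.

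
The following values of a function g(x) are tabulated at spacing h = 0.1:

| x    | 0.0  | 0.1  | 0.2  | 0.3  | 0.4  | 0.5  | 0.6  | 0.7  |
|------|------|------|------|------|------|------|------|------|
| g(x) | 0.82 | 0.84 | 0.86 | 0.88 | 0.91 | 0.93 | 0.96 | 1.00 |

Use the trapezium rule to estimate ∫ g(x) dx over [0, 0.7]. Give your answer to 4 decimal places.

h = 0.1, n = 7.
(h/2)·[y₀ + 2y₁ + 2y₂ + 2y₃ + 2y₄ + 2y₅ + 2y₆ + y₇] = 0.05·(12.58) = 0.6290.

0.6290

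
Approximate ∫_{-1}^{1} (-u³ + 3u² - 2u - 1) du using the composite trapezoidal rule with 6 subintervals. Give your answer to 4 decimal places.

0.1111

h = (1 − (-1))/6 = 0.333333.
Nodes u₀,…,u₆ = -1, -0.666667, -0.333333, 0, 0.333333, 0.666667, 1.
f(u) = -u³ + 3u² - 2u - 1: f₀=5, f₁=1.962963, f₂=0.037037, f₃=-1, f₄=-1.370370, f₅=-1.296296, f₆=-1.
(h/2)·[f₀ + 2f₁ + 2f₂ + 2f₃ + 2f₄ + 2f₅ + f₆] = 0.166667·(0.666667) = 0.1111.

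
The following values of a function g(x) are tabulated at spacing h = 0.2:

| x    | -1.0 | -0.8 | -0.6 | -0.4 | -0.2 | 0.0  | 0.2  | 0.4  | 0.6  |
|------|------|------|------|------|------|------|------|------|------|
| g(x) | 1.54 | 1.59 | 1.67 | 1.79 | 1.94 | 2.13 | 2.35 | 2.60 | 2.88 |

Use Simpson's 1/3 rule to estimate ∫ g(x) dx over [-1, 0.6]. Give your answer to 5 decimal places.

3.25200

h = 0.2, n = 8.
(h/3)·[y₀ + 4y₁ + 2y₂ + 4y₃ + 2y₄ + 4y₅ + 2y₆ + 4y₇ + y₈] = 0.066667·(48.78) = 3.25200.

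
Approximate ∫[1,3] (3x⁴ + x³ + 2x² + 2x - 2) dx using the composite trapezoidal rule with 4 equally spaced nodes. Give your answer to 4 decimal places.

h = (3 − 1)/3 = 0.666667.
Nodes x₀,…,x₃ = 1, 1.666667, 2.333333, 3.
f(x) = 3x⁴ + x³ + 2x² + 2x - 2: f₀=6, f₁=34.666667, f₂=115.185185, f₃=292.
(h/2)·[f₀ + 2f₁ + 2f₂ + f₃] = 0.333333·(597.703704) = 199.2346.

199.2346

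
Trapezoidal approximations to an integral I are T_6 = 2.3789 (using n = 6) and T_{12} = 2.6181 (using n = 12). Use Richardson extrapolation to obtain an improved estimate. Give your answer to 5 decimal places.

2.69783

R = (4·T_{12} − T_6) / 3 = (4·2.6181 − 2.3789)/3 = (8.0935)/3 = 2.69783.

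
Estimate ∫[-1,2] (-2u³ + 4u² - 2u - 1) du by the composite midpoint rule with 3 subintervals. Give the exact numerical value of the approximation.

h = (2 − (-1))/3 = 1.
Midpoints m₁,…,m₃ = -0.5, 0.5, 1.5.
f(m₁)=1.25, f(m₂)=-1.25, f(m₃)=-1.75.
h·[f(m₁) + f(m₂) + f(m₃)] = 1·(-1.75) = -1.75.

-1.75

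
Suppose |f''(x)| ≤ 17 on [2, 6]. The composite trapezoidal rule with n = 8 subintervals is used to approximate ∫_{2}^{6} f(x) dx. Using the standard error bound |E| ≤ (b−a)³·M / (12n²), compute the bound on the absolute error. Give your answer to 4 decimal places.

|E| ≤ (4)³·17 / (12·8²) = 1088/768 = 1.4167.

1.4167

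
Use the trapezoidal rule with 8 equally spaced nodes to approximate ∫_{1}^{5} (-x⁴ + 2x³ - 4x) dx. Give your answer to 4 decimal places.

h = (5 − 1)/7 = 0.571429.
Nodes x₀,…,x₇ = 1, 1.571429, 2.142857, 2.714286, 3.285714, 3.857143, 4.428571, 5.
f(x) = -x⁴ + 2x³ - 4x: f₀=-3, f₁=-4.622657, f₂=-9.977093, f₃=-25.140775, f₄=-58.750104, f₅=-122.000416, f₆=-228.645981, f₇=-395.
(h/2)·[f₀ + 2f₁ + 2f₂ + 2f₃ + 2f₄ + 2f₅ + 2f₆ + f₇] = 0.285714·(-1296.274052) = -370.3640.

-370.3640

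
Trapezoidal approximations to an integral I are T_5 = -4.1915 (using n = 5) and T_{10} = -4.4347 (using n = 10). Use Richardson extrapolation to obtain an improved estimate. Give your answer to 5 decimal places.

-4.51577

R = (4·T_{10} − T_5) / 3 = (4·(-4.4347) − (-4.1915))/3 = (-13.5473)/3 = -4.51577.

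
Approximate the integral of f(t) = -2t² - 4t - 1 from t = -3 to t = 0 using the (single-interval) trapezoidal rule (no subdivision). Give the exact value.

-12

T = (b−a)/2 · [f(-3) + f(0)] = 1.5·[(-7) + (-1)] = -12.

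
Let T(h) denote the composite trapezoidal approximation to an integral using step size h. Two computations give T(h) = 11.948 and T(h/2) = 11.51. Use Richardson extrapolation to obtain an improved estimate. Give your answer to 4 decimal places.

11.3640

R = (4·T(h/2) − T(h)) / 3 = (4·11.51 − 11.948)/3 = (34.092)/3 = 11.3640.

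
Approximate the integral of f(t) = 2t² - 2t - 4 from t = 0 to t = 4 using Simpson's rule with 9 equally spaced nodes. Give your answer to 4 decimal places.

10.6667

h = (4 − 0)/8 = 0.5.
Nodes t₀,…,t₈ = 0, 0.5, 1, 1.5, 2, 2.5, 3, 3.5, 4.
f(t) = 2t² - 2t - 4: f₀=-4, f₁=-4.5, f₂=-4, f₃=-2.5, f₄=0, f₅=3.5, f₆=8, f₇=13.5, f₈=20.
(h/3)·[f₀ + 4f₁ + 2f₂ + 4f₃ + 2f₄ + 4f₅ + 2f₆ + 4f₇ + f₈] = 0.166667·(64) = 10.6667.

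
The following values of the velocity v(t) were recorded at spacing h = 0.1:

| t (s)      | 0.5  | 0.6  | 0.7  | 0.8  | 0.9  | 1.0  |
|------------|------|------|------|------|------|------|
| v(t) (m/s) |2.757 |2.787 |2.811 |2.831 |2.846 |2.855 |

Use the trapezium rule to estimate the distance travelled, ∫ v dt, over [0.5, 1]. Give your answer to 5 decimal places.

h = 0.1, n = 5.
(h/2)·[y₀ + 2y₁ + 2y₂ + 2y₃ + 2y₄ + y₅] = 0.05·(28.162) = 1.40810.

1.40810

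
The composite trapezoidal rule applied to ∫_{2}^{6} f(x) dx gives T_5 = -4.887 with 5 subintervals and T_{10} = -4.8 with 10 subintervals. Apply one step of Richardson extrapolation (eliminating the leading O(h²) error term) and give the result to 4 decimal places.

-4.7710

R = (4·T_{10} − T_5) / 3 = (4·(-4.8) − (-4.887))/3 = (-14.313)/3 = -4.7710.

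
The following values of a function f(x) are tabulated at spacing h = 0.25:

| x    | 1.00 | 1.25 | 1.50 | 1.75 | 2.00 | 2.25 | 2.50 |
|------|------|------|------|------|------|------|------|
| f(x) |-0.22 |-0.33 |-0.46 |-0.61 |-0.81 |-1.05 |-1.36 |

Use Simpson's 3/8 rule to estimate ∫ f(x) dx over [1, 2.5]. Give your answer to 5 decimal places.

h = 0.25, n = 6.
(3h/8)·[y₀ + 3y₁ + 3y₂ + 2y₃ + 3y₄ + 3y₅ + y₆] = 0.09375·(-10.75) = -1.00781.

-1.00781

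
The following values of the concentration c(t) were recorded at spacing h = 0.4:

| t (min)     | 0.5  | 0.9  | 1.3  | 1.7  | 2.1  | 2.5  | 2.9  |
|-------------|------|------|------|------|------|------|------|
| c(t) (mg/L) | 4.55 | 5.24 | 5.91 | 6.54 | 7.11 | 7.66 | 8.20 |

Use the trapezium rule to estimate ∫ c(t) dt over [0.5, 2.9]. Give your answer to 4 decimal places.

15.5340

h = 0.4, n = 6.
(h/2)·[y₀ + 2y₁ + 2y₂ + 2y₃ + 2y₄ + 2y₅ + y₆] = 0.2·(77.67) = 15.5340.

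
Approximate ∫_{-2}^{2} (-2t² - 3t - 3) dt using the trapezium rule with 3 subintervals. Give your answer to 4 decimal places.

h = (2 − (-2))/3 = 1.333333.
Nodes t₀,…,t₃ = -2, -0.666667, 0.666667, 2.
f(t) = -2t² - 3t - 3: f₀=-5, f₁=-1.888889, f₂=-5.888889, f₃=-17.
(h/2)·[f₀ + 2f₁ + 2f₂ + f₃] = 0.666667·(-37.555556) = -25.0370.

-25.0370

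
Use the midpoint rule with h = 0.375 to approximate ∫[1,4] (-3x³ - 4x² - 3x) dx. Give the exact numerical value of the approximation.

h = (4 − 1)/8 = 0.375.
Midpoints m₁,…,m₈ = 1.1875, 1.5625, 1.9375, 2.3125, 2.6875, 3.0625, 3.4375, 3.8125.
f(m₁)=-14.226806640625, f(m₂)=-25.897216796875, f(m₃)=-42.647705078125, f(m₄)=-65.427490234375, f(m₅)=-95.185791015625, f(m₆)=-132.871826171875, f(m₇)=-179.434814453125, f(m₈)=-235.823974609375.
h·[f(m₁) + f(m₂) + f(m₃) + f(m₄) + f(m₅) + f(m₆) + f(m₇) + f(m₈)] = 0.375·(-791.515625) = -296.818359375.

-296.818359375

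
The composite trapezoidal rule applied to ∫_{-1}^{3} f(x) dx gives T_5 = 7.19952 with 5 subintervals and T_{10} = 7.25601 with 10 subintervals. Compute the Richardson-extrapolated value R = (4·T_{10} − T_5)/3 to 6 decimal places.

R = (4·T_{10} − T_5) / 3 = (4·7.25601 − 7.19952)/3 = (21.82452)/3 = 7.274840.

7.274840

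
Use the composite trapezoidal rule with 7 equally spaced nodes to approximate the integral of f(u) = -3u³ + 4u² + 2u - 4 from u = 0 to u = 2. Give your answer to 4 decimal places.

-5.5185

h = (2 − 0)/6 = 0.333333.
Nodes u₀,…,u₆ = 0, 0.333333, 0.666667, 1, 1.333333, 1.666667, 2.
f(u) = -3u³ + 4u² + 2u - 4: f₀=-4, f₁=-3, f₂=-1.777778, f₃=-1, f₄=-1.333333, f₅=-3.444444, f₆=-8.
(h/2)·[f₀ + 2f₁ + 2f₂ + 2f₃ + 2f₄ + 2f₅ + f₆] = 0.166667·(-33.111111) = -5.5185.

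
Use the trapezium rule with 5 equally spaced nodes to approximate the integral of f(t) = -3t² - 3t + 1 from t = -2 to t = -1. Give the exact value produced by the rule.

h = (-1 − (-2))/4 = 0.25.
Nodes t₀,…,t₄ = -2, -1.75, -1.5, -1.25, -1.
f(t) = -3t² - 3t + 1: f₀=-5, f₁=-2.9375, f₂=-1.25, f₃=0.0625, f₄=1.
(h/2)·[f₀ + 2f₁ + 2f₂ + 2f₃ + f₄] = 0.125·(-12.25) = -1.53125.

-1.53125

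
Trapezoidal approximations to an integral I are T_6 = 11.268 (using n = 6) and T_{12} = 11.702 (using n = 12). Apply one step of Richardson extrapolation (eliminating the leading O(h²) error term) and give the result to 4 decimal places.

11.8467

R = (4·T_{12} − T_6) / 3 = (4·11.702 − 11.268)/3 = (35.540)/3 = 11.8467.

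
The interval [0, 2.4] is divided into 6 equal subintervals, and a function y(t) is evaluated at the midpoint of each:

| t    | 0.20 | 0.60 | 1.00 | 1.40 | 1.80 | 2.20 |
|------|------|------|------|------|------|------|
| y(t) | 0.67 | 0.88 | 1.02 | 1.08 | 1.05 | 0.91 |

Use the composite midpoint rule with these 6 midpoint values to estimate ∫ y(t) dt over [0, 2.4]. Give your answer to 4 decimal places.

2.2440

h = 0.4, n = 6.
h·[y(m₁) + y(m₂) + y(m₃) + y(m₄) + y(m₅) + y(m₆)] = 0.4·(5.61) = 2.2440.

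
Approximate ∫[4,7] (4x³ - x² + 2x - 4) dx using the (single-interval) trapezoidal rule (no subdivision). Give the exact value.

2365.5

T = (b−a)/2 · [f(4) + f(7)] = 1.5·[244 + 1333] = 2365.5.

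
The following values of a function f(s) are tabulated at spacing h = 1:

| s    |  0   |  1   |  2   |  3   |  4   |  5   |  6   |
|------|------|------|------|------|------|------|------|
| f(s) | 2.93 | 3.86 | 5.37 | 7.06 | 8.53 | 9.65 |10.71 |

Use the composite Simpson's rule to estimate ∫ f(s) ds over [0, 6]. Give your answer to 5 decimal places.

41.24000

h = 1, n = 6.
(h/3)·[y₀ + 4y₁ + 2y₂ + 4y₃ + 2y₄ + 4y₅ + y₆] = 0.333333·(123.72) = 41.24000.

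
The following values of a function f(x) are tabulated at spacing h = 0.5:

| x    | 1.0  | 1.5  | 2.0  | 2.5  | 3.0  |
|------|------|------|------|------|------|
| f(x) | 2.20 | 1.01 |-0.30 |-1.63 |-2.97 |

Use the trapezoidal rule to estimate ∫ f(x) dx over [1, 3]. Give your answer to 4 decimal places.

-0.6525

h = 0.5, n = 4.
(h/2)·[y₀ + 2y₁ + 2y₂ + 2y₃ + y₄] = 0.25·(-2.61) = -0.6525.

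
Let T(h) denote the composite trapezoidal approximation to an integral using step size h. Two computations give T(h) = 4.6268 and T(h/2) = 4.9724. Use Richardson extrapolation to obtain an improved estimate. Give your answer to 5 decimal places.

R = (4·T(h/2) − T(h)) / 3 = (4·4.9724 − 4.6268)/3 = (15.2628)/3 = 5.08760.

5.08760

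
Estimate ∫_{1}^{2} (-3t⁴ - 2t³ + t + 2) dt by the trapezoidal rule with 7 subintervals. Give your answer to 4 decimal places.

h = (2 − 1)/7 = 0.142857.
Nodes t₀,…,t₇ = 1, 1.142857, 1.285714, 1.428571, 1.571429, 1.714286, 1.857143, 2.
f(t) = -3t⁴ - 2t³ + t + 2: f₀=-2, f₁=-4.960433, f₂=-9.162849, f₃=-14.897126, f₄=-22.483132, f₅=-32.270721, f₆=-44.639733, f₇=-60.
(h/2)·[f₀ + 2f₁ + 2f₂ + 2f₃ + 2f₄ + 2f₅ + 2f₆ + f₇] = 0.071429·(-318.827988) = -22.7734.

-22.7734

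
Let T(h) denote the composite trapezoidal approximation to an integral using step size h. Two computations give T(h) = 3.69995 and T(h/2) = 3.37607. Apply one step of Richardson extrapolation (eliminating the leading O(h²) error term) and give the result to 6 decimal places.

R = (4·T(h/2) − T(h)) / 3 = (4·3.37607 − 3.69995)/3 = (9.80433)/3 = 3.268110.

3.268110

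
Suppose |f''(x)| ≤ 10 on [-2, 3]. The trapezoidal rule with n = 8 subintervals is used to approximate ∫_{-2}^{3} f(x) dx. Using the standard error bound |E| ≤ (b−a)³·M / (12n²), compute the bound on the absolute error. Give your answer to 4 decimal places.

|E| ≤ (5)³·10 / (12·8²) = 1250/768 = 1.6276.

1.6276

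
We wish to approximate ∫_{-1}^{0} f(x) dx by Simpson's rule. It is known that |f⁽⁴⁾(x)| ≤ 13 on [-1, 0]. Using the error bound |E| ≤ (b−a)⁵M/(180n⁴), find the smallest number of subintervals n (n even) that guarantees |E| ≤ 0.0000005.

20

Need 13/(180n⁴) ≤ 0.0000005.
n⁴ ≥ 13/(180·0.0000005) = 144444 ⇒ n ≥ 19.4951, so the smallest even n is 20. (n must be even for Simpson's rule.)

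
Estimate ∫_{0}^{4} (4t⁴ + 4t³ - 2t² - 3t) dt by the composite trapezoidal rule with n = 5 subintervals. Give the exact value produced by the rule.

1072.31488

h = (4 − 0)/5 = 0.8.
Nodes t₀,…,t₅ = 0, 0.8, 1.6, 2.4, 3.2, 4.
f(t) = 4t⁴ + 4t³ - 2t² - 3t: f₀=0, f₁=0.0064, f₂=32.6784, f₃=169.2864, f₄=520.4224, f₅=1236.
(h/2)·[f₀ + 2f₁ + 2f₂ + 2f₃ + 2f₄ + f₅] = 0.4·(2680.7872) = 1072.31488.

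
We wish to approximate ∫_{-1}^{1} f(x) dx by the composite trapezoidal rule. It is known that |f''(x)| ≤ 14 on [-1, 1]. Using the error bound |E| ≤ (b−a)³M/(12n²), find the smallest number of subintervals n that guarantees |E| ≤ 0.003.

Need 112/(12n²) ≤ 0.003.
n² ≥ 112/(12·0.003) = 3111.11 ⇒ n ≥ 55.7773, so the smallest n is 56.

56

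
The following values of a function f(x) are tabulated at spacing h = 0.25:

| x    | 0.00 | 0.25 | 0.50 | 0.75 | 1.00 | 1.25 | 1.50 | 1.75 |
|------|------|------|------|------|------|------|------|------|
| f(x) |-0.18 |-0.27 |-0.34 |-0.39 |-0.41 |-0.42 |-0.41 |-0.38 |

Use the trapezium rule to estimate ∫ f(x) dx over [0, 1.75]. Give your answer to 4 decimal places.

-0.6300

h = 0.25, n = 7.
(h/2)·[y₀ + 2y₁ + 2y₂ + 2y₃ + 2y₄ + 2y₅ + 2y₆ + y₇] = 0.125·(-5.04) = -0.6300.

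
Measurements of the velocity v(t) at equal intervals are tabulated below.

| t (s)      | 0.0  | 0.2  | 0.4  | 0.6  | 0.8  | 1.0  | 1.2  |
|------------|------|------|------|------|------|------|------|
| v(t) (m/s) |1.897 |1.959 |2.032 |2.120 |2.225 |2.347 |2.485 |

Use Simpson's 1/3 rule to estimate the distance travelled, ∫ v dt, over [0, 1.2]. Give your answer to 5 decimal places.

2.57333

h = 0.2, n = 6.
(h/3)·[y₀ + 4y₁ + 2y₂ + 4y₃ + 2y₄ + 4y₅ + y₆] = 0.066667·(38.600) = 2.57333.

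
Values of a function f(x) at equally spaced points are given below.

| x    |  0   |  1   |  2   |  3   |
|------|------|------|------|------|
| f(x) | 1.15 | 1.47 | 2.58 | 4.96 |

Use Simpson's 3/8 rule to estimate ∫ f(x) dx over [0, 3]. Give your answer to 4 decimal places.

6.8475

h = 1, n = 3.
(3h/8)·[y₀ + 3y₁ + 3y₂ + y₃] = 0.375·(18.26) = 6.8475.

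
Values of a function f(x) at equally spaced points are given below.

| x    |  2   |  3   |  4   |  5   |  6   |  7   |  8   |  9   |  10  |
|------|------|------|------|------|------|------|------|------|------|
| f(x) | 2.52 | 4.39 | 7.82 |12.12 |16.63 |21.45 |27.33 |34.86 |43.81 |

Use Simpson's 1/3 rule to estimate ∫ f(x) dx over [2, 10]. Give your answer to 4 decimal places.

147.0567

h = 1, n = 8.
(h/3)·[y₀ + 4y₁ + 2y₂ + 4y₃ + 2y₄ + 4y₅ + 2y₆ + 4y₇ + y₈] = 0.333333·(441.17) = 147.0567.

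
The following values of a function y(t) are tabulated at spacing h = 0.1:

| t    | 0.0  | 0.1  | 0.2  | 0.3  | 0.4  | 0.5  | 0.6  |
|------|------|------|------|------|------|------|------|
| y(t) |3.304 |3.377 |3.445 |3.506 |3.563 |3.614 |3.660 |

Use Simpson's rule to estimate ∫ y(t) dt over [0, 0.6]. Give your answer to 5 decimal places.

2.09893

h = 0.1, n = 6.
(h/3)·[y₀ + 4y₁ + 2y₂ + 4y₃ + 2y₄ + 4y₅ + y₆] = 0.033333·(62.968) = 2.09893.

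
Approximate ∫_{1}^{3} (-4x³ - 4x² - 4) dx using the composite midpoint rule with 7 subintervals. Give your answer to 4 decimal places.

-122.2857

h = (3 − 1)/7 = 0.285714.
Midpoints m₁,…,m₇ = 1.142857, 1.428571, 1.714286, 2, 2.285714, 2.571429, 2.857143.
f(m₁)=-15.195335, f(m₂)=-23.825073, f(m₃)=-35.906706, f(m₄)=-52, f(m₅)=-72.664723, f(m₆)=-98.460641, f(m₇)=-129.947522.
h·[f(m₁) + f(m₂) + f(m₃) + f(m₄) + f(m₅) + f(m₆) + f(m₇)] = 0.285714·(-428) = -122.2857.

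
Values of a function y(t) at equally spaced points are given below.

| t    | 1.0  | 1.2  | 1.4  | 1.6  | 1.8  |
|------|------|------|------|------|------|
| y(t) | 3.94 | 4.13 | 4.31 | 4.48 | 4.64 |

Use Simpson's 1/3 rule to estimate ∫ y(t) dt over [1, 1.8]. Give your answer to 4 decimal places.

3.4427

h = 0.2, n = 4.
(h/3)·[y₀ + 4y₁ + 2y₂ + 4y₃ + y₄] = 0.066667·(51.64) = 3.4427.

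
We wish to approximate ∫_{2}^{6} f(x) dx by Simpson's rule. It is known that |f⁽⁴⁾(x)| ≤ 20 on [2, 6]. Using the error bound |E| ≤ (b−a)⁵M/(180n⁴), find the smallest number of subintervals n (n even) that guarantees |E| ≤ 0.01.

12

Need 20480/(180n⁴) ≤ 0.01.
n⁴ ≥ 20480/(180·0.01) = 11377.8 ⇒ n ≥ 10.3280, so the smallest even n is 12. (n must be even for Simpson's rule.)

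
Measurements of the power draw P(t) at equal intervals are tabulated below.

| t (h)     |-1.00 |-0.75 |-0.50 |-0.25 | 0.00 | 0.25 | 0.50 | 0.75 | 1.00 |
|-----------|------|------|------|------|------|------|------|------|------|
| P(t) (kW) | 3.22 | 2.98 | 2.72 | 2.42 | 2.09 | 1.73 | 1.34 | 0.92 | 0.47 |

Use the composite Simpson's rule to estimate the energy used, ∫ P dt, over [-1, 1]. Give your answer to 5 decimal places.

4.01583

h = 0.25, n = 8.
(h/3)·[y₀ + 4y₁ + 2y₂ + 4y₃ + 2y₄ + 4y₅ + 2y₆ + 4y₇ + y₈] = 0.083333·(48.19) = 4.01583.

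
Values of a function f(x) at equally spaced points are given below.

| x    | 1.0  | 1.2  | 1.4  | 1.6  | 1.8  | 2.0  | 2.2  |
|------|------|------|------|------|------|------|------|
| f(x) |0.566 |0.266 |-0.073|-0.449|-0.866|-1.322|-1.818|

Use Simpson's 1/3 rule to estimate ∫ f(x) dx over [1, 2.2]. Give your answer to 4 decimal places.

h = 0.2, n = 6.
(h/3)·[y₀ + 4y₁ + 2y₂ + 4y₃ + 2y₄ + 4y₅ + y₆] = 0.066667·(-9.150) = -0.6100.

-0.6100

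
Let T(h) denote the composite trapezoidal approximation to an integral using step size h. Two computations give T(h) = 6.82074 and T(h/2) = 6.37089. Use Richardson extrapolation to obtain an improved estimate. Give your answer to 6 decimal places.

R = (4·T(h/2) − T(h)) / 3 = (4·6.37089 − 6.82074)/3 = (18.66282)/3 = 6.220940.

6.220940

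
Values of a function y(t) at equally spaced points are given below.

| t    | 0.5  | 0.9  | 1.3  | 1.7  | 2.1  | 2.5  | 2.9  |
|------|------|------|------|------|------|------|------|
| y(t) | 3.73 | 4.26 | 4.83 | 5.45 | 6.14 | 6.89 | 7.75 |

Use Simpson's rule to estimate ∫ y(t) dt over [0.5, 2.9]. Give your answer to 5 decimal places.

h = 0.4, n = 6.
(h/3)·[y₀ + 4y₁ + 2y₂ + 4y₃ + 2y₄ + 4y₅ + y₆] = 0.133333·(99.82) = 13.30933.

13.30933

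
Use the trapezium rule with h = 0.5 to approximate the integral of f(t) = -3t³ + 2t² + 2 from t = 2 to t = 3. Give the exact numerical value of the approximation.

h = (3 − 2)/2 = 0.5.
Nodes t₀,…,t₂ = 2, 2.5, 3.
f(t) = -3t³ + 2t² + 2: f₀=-14, f₁=-32.375, f₂=-61.
(h/2)·[f₀ + 2f₁ + f₂] = 0.25·(-139.75) = -34.9375.

-34.9375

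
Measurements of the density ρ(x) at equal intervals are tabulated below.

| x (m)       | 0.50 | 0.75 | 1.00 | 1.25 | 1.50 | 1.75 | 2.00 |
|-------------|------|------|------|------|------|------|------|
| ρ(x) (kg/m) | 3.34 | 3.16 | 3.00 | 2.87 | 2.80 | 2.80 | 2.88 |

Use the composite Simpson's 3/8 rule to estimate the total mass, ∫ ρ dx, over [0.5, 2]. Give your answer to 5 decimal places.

4.42875

h = 0.25, n = 6.
(3h/8)·[y₀ + 3y₁ + 3y₂ + 2y₃ + 3y₄ + 3y₅ + y₆] = 0.09375·(47.24) = 4.42875.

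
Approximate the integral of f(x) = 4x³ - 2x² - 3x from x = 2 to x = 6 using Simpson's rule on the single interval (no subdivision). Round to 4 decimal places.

1093.3333

S = (b−a)/6 · [f(2) + 4f(4) + f(6)] = 0.666667·[18 + 4·212 + 774] = 1093.3333.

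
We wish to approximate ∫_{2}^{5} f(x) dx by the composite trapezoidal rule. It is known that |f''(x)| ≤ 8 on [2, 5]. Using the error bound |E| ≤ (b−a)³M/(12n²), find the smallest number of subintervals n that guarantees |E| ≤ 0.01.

43

Need 216/(12n²) ≤ 0.01.
n² ≥ 216/(12·0.01) = 1800 ⇒ n ≥ 42.4264, so the smallest n is 43.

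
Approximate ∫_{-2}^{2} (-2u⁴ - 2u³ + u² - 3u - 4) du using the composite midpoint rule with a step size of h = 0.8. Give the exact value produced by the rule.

-33.16224

h = (2 − (-2))/5 = 0.8.
Midpoints m₁,…,m₅ = -1.6, -0.8, 0, 0.8, 1.6.
f(m₁)=-1.5552, f(m₂)=-0.7552, f(m₃)=-4, f(m₄)=-7.6032, f(m₅)=-27.5392.
h·[f(m₁) + f(m₂) + f(m₃) + f(m₄) + f(m₅)] = 0.8·(-41.4528) = -33.16224.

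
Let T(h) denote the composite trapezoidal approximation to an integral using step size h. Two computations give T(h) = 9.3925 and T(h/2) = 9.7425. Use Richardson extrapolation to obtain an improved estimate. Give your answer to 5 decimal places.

R = (4·T(h/2) − T(h)) / 3 = (4·9.7425 − 9.3925)/3 = (29.5775)/3 = 9.85917.

9.85917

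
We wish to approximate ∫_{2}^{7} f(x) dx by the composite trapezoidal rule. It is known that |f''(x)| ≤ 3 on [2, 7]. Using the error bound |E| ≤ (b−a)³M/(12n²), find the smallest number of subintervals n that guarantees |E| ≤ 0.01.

56

Need 375/(12n²) ≤ 0.01.
n² ≥ 375/(12·0.01) = 3125 ⇒ n ≥ 55.9017, so the smallest n is 56.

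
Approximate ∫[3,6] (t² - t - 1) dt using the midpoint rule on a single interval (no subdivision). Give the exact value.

M = (b−a)·f(4.5) = 3·(14.75) = 44.25.

44.25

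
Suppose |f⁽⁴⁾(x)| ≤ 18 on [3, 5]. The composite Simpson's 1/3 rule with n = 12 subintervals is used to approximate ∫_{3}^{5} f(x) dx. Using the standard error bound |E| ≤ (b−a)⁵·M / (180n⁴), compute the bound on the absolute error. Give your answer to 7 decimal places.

|E| ≤ (2)⁵·18 / (180·12⁴) = 576/3732480 = 0.0001543.

0.0001543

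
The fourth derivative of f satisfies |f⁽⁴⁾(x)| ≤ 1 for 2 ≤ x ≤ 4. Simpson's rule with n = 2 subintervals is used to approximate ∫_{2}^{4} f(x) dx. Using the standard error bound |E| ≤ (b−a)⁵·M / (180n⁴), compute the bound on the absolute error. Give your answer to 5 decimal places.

0.01111

|E| ≤ (2)⁵·1 / (180·2⁴) = 32/2880 = 0.01111.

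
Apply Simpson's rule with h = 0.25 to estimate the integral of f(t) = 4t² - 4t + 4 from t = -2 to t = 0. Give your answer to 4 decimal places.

h = (0 − (-2))/8 = 0.25.
Nodes t₀,…,t₈ = -2, -1.75, -1.5, -1.25, -1, -0.75, -0.5, -0.25, 0.
f(t) = 4t² - 4t + 4: f₀=28, f₁=23.25, f₂=19, f₃=15.25, f₄=12, f₅=9.25, f₆=7, f₇=5.25, f₈=4.
(h/3)·[f₀ + 4f₁ + 2f₂ + 4f₃ + 2f₄ + 4f₅ + 2f₆ + 4f₇ + f₈] = 0.083333·(320) = 26.6667.

26.6667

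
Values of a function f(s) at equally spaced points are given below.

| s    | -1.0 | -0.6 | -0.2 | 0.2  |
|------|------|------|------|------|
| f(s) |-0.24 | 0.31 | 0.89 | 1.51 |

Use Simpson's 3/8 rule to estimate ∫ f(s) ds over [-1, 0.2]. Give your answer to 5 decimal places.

h = 0.4, n = 3.
(3h/8)·[y₀ + 3y₁ + 3y₂ + y₃] = 0.15·(4.87) = 0.73050.

0.73050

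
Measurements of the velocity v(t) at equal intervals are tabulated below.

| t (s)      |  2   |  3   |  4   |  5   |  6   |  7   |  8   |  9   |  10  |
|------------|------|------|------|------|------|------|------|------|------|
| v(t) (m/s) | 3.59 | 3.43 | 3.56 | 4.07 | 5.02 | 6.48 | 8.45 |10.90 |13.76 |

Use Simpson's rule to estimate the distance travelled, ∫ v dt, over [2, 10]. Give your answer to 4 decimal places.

h = 1, n = 8.
(h/3)·[y₀ + 4y₁ + 2y₂ + 4y₃ + 2y₄ + 4y₅ + 2y₆ + 4y₇ + y₈] = 0.333333·(150.93) = 50.3100.

50.3100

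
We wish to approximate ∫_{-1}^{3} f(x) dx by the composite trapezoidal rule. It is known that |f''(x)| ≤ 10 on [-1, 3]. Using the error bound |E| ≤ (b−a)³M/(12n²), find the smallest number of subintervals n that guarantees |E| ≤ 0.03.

43

Need 640/(12n²) ≤ 0.03.
n² ≥ 640/(12·0.03) = 1777.78 ⇒ n ≥ 42.1637, so the smallest n is 43.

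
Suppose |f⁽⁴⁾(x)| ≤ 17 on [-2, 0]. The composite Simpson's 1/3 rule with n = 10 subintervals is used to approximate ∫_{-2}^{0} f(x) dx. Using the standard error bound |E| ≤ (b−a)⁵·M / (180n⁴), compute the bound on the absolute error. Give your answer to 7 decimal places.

0.0003022

|E| ≤ (2)⁵·17 / (180·10⁴) = 544/1800000 = 0.0003022.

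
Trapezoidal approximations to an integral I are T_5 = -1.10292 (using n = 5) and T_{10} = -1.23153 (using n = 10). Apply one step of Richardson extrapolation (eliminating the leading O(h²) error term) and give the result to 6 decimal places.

R = (4·T_{10} − T_5) / 3 = (4·(-1.23153) − (-1.10292))/3 = (-3.82320)/3 = -1.274400.

-1.274400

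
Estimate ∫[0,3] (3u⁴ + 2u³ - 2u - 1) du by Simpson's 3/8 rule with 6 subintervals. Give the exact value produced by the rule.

174.46875

h = (3 − 0)/6 = 0.5.
Nodes u₀,…,u₆ = 0, 0.5, 1, 1.5, 2, 2.5, 3.
f(u) = 3u⁴ + 2u³ - 2u - 1: f₀=-1, f₁=-1.5625, f₂=2, f₃=17.9375, f₄=59, f₅=142.4375, f₆=290.
(3h/8)·[f₀ + 3f₁ + 3f₂ + 2f₃ + 3f₄ + 3f₅ + f₆] = 0.1875·(930.5) = 174.46875.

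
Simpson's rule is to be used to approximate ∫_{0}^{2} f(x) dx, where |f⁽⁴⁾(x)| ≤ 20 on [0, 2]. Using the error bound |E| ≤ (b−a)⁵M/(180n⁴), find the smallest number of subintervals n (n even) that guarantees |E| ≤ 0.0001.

14

Need 640/(180n⁴) ≤ 0.0001.
n⁴ ≥ 640/(180·0.0001) = 35555.6 ⇒ n ≥ 13.7318, so the smallest even n is 14. (n must be even for Simpson's rule.)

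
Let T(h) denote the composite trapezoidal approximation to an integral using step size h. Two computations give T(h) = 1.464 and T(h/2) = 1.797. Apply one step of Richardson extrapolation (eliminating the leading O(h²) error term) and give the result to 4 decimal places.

R = (4·T(h/2) − T(h)) / 3 = (4·1.797 − 1.464)/3 = (5.724)/3 = 1.9080.

1.9080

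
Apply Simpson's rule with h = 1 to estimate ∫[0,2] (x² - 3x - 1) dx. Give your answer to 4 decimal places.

-5.3333

h = (2 − 0)/2 = 1.
Nodes x₀,…,x₂ = 0, 1, 2.
f(x) = x² - 3x - 1: f₀=-1, f₁=-3, f₂=-3.
(h/3)·[f₀ + 4f₁ + f₂] = 0.333333·(-16) = -5.3333.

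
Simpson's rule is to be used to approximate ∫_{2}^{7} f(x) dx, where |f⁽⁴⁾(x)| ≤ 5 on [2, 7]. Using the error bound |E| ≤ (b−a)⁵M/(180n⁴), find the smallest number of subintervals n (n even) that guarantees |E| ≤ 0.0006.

20

Need 15625/(180n⁴) ≤ 0.0006.
n⁴ ≥ 15625/(180·0.0006) = 144676 ⇒ n ≥ 19.5029, so the smallest even n is 20. (n must be even for Simpson's rule.)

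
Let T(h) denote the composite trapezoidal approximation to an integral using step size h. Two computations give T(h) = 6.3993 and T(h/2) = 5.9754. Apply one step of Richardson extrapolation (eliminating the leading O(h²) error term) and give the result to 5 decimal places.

R = (4·T(h/2) − T(h)) / 3 = (4·5.9754 − 6.3993)/3 = (17.5023)/3 = 5.83410.

5.83410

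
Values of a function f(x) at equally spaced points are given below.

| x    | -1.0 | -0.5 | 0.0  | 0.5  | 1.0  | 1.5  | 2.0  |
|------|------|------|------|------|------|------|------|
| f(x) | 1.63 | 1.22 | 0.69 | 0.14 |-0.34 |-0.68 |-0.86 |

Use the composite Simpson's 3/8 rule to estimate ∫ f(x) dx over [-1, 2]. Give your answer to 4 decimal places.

h = 0.5, n = 6.
(3h/8)·[y₀ + 3y₁ + 3y₂ + 2y₃ + 3y₄ + 3y₅ + y₆] = 0.1875·(3.72) = 0.6975.

0.6975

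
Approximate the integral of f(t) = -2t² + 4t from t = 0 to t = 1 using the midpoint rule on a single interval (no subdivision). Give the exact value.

1.5

M = (b−a)·f(0.5) = 1·(1.5) = 1.5.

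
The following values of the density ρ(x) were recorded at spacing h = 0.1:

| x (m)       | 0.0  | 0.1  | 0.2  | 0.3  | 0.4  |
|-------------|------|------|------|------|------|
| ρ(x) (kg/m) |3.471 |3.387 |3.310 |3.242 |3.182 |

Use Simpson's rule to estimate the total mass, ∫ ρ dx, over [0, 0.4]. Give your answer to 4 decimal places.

h = 0.1, n = 4.
(h/3)·[y₀ + 4y₁ + 2y₂ + 4y₃ + y₄] = 0.033333·(39.789) = 1.3263.

1.3263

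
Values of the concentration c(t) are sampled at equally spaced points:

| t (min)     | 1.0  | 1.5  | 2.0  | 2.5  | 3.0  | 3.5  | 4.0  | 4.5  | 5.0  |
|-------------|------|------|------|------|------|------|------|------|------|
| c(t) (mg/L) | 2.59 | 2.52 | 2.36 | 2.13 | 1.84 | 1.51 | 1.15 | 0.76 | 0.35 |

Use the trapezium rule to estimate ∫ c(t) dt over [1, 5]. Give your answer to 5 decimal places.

6.87000

h = 0.5, n = 8.
(h/2)·[y₀ + 2y₁ + 2y₂ + 2y₃ + 2y₄ + 2y₅ + 2y₆ + 2y₇ + y₈] = 0.25·(27.48) = 6.87000.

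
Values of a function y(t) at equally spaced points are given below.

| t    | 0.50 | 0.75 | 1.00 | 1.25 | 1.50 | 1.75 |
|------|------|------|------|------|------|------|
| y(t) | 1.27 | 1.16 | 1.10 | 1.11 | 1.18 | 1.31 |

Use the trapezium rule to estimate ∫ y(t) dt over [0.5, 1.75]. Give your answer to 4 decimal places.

1.4600

h = 0.25, n = 5.
(h/2)·[y₀ + 2y₁ + 2y₂ + 2y₃ + 2y₄ + y₅] = 0.125·(11.68) = 1.4600.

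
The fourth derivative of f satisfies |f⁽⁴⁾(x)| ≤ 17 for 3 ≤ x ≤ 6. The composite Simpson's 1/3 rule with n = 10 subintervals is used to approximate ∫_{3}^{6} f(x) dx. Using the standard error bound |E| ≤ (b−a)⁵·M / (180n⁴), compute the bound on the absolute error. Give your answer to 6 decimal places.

|E| ≤ (3)⁵·17 / (180·10⁴) = 4131/1800000 = 0.002295.

0.002295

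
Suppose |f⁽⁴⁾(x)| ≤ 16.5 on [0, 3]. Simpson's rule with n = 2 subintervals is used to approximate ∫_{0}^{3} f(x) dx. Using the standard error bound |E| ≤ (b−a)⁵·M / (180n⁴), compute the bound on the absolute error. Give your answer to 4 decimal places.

1.3922

|E| ≤ (3)⁵·16.5 / (180·2⁴) = 4009.5/2880 = 1.3922.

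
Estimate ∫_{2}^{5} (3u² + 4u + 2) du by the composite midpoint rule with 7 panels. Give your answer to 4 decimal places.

h = (5 − 2)/7 = 0.428571.
Midpoints m₁,…,m₇ = 2.214286, 2.642857, 3.071429, 3.5, 3.928571, 4.357143, 4.785714.
f(m₁)=25.566327, f(m₂)=33.525510, f(m₃)=42.586735, f(m₄)=52.75, f(m₅)=64.015306, f(m₆)=76.382653, f(m₇)=89.852041.
h·[f(m₁) + f(m₂) + f(m₃) + f(m₄) + f(m₅) + f(m₆) + f(m₇)] = 0.428571·(384.678571) = 164.8622.

164.8622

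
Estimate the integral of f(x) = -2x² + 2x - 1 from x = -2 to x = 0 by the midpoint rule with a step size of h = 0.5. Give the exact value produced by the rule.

-11.25

h = (0 − (-2))/4 = 0.5.
Midpoints m₁,…,m₄ = -1.75, -1.25, -0.75, -0.25.
f(m₁)=-10.625, f(m₂)=-6.625, f(m₃)=-3.625, f(m₄)=-1.625.
h·[f(m₁) + f(m₂) + f(m₃) + f(m₄)] = 0.5·(-22.5) = -11.25.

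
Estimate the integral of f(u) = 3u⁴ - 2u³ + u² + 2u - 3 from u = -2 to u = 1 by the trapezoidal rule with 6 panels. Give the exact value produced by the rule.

h = (1 − (-2))/6 = 0.5.
Nodes u₀,…,u₆ = -2, -1.5, -1, -0.5, 0, 0.5, 1.
f(u) = 3u⁴ - 2u³ + u² + 2u - 3: f₀=61, f₁=18.1875, f₂=1, f₃=-3.3125, f₄=-3, f₅=-1.8125, f₆=1.
(h/2)·[f₀ + 2f₁ + 2f₂ + 2f₃ + 2f₄ + 2f₅ + f₆] = 0.25·(84.125) = 21.03125.

21.03125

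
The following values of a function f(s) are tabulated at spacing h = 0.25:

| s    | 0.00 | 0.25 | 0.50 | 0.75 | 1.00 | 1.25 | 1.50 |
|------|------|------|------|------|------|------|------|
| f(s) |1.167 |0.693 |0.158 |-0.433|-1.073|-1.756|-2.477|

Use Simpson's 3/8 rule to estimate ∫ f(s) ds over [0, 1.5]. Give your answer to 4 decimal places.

h = 0.25, n = 6.
(3h/8)·[y₀ + 3y₁ + 3y₂ + 2y₃ + 3y₄ + 3y₅ + y₆] = 0.09375·(-8.110) = -0.7603.

-0.7603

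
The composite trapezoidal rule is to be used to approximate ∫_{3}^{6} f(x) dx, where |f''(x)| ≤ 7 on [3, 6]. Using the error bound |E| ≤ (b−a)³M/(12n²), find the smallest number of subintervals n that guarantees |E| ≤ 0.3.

8

Need 189/(12n²) ≤ 0.3.
n² ≥ 189/(12·0.3) = 52.5 ⇒ n ≥ 7.2457, so the smallest n is 8.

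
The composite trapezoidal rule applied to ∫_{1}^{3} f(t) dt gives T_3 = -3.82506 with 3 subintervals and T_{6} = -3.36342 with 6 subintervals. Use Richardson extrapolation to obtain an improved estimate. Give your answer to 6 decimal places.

-3.209540

R = (4·T_{6} − T_3) / 3 = (4·(-3.36342) − (-3.82506))/3 = (-9.62862)/3 = -3.209540.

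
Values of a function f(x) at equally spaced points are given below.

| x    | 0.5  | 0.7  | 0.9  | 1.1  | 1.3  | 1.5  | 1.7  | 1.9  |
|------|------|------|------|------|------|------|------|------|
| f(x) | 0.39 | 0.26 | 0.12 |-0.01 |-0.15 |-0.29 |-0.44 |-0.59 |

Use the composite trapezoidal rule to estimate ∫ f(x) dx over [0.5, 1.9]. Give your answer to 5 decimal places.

h = 0.2, n = 7.
(h/2)·[y₀ + 2y₁ + 2y₂ + 2y₃ + 2y₄ + 2y₅ + 2y₆ + y₇] = 0.1·(-1.22) = -0.12200.

-0.12200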